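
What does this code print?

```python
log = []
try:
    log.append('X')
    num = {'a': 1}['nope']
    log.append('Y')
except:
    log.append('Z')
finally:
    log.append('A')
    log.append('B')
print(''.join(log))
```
XZAB

Code before exception runs, then except, then all of finally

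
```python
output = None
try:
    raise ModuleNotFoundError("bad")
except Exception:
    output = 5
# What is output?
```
5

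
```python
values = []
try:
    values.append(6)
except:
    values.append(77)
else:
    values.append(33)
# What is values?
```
[6, 33]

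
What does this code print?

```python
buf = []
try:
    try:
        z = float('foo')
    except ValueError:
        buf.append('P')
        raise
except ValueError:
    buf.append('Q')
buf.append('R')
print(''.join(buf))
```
PQR

raise without argument re-raises current exception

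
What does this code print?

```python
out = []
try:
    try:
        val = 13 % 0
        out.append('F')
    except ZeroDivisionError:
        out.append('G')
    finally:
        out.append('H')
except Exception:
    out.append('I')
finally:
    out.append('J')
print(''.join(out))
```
GHJ

Both finally blocks run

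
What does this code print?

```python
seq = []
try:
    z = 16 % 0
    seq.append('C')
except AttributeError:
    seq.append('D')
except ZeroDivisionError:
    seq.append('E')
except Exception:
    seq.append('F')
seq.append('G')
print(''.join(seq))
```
EG

ZeroDivisionError matches before generic Exception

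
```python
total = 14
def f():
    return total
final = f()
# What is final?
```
14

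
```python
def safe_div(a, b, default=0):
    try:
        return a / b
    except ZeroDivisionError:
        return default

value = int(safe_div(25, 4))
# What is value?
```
6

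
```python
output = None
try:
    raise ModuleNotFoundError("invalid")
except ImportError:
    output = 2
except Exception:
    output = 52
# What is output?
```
2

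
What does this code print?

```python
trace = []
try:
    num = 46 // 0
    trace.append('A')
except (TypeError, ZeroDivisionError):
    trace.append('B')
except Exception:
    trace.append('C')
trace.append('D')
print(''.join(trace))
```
BD

ZeroDivisionError matches tuple containing it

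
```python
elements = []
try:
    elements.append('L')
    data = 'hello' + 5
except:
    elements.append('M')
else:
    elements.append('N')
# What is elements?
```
['L', 'M']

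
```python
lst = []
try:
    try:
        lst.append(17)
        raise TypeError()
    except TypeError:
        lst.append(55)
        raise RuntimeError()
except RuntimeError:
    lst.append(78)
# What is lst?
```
[17, 55, 78]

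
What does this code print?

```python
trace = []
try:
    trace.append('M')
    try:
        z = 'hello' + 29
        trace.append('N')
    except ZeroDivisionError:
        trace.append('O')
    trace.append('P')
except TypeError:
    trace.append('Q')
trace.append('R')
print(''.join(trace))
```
MQR

Inner handler doesn't match, propagates to outer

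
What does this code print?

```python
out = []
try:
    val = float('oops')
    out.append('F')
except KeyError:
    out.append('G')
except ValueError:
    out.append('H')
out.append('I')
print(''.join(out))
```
HI

ValueError is caught by its specific handler, not KeyError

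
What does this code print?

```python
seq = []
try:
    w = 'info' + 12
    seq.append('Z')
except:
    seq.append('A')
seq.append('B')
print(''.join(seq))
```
AB

Exception raised in try, caught by bare except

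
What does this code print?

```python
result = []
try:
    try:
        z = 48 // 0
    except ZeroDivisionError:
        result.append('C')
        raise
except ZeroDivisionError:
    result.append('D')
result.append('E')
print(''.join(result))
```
CDE

raise without argument re-raises current exception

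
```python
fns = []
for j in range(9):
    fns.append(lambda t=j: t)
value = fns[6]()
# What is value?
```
6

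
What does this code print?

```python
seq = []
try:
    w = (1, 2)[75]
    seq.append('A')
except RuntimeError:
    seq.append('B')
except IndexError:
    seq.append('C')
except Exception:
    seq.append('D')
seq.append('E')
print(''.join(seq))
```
CE

IndexError matches before generic Exception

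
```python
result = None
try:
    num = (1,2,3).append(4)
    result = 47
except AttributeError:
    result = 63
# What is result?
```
63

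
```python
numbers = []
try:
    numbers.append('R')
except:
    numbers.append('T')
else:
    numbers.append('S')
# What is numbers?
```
['R', 'S']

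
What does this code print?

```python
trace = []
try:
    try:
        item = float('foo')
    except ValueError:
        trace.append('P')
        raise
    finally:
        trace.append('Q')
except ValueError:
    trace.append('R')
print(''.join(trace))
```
PQR

finally runs before re-raised exception propagates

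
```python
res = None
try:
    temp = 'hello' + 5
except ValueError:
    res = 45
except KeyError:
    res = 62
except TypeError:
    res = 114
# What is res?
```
114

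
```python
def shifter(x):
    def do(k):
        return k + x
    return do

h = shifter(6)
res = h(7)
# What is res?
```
13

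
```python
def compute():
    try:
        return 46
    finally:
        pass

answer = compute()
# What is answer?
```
46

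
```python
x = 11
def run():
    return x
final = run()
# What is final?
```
11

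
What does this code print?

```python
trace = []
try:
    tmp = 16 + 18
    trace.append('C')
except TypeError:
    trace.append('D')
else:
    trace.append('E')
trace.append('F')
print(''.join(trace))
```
CEF

else block runs when no exception occurs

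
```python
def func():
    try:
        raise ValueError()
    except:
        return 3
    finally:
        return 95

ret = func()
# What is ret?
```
95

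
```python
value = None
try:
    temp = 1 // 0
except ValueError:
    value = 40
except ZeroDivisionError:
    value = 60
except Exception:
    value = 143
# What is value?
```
60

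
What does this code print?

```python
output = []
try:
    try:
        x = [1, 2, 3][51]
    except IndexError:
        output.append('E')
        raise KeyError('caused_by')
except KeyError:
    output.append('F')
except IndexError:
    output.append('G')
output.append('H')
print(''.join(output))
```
EFH

KeyError raised and caught, original IndexError not re-raised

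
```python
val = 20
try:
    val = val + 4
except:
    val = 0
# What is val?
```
24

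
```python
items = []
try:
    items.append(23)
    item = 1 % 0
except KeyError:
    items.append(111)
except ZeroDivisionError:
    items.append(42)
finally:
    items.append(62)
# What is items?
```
[23, 42, 62]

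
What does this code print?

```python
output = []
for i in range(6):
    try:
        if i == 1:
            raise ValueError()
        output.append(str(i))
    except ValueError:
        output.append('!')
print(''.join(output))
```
0!2345

Exception on i=1 caught, loop continues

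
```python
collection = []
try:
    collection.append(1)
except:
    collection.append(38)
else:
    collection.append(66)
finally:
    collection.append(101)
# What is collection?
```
[1, 66, 101]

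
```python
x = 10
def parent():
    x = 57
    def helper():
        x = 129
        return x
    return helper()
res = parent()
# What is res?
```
129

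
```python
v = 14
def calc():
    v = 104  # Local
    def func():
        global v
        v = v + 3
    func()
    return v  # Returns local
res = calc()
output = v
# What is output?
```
17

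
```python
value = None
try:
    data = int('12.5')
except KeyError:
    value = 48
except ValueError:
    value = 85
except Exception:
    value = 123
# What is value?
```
85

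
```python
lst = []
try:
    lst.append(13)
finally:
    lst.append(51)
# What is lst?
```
[13, 51]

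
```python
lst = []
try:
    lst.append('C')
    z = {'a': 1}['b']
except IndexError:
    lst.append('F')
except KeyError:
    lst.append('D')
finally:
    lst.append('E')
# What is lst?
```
['C', 'D', 'E']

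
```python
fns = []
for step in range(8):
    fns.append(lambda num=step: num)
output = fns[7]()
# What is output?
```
7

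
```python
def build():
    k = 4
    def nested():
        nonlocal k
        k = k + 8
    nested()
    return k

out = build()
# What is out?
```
12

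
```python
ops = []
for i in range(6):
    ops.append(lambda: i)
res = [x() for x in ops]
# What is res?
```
[5, 5, 5, 5, 5, 5]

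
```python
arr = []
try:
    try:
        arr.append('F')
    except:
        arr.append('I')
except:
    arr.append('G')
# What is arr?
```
['F']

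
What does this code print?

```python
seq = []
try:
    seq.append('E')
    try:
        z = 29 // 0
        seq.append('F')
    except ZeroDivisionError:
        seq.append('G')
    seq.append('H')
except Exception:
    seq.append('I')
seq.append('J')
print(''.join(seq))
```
EGHJ

Inner exception caught by inner handler, outer continues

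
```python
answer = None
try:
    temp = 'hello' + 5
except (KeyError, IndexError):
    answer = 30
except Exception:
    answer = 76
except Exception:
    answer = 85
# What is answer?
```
76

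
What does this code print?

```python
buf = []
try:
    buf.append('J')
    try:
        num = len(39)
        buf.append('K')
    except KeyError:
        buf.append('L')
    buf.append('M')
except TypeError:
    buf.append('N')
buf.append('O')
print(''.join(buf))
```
JNO

Inner handler doesn't match, propagates to outer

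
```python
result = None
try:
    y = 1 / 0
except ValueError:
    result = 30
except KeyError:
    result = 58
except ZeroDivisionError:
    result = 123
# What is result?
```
123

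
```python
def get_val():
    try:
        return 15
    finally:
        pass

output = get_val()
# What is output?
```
15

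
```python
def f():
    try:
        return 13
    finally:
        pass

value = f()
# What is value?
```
13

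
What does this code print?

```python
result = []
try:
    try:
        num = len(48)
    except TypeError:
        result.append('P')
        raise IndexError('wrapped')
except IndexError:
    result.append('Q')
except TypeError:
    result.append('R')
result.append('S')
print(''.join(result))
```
PQS

IndexError raised and caught, original TypeError not re-raised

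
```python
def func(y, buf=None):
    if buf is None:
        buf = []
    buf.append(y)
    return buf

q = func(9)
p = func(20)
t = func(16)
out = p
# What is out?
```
[20]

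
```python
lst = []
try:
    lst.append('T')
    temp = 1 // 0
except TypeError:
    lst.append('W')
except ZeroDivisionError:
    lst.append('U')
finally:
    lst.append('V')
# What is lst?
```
['T', 'U', 'V']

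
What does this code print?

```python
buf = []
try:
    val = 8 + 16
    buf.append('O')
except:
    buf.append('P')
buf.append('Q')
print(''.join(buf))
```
OQ

No exception, try block completes normally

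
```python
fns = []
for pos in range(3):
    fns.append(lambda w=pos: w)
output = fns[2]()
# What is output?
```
2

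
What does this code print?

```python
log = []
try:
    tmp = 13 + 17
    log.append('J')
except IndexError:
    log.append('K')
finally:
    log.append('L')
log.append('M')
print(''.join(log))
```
JLM

finally runs after normal execution too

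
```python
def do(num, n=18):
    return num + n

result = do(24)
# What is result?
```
42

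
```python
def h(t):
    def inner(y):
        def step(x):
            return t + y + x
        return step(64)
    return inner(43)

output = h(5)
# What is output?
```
112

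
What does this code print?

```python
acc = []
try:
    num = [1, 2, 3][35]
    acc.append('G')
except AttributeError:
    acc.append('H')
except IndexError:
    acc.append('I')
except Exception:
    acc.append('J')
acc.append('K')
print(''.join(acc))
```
IK

IndexError matches before generic Exception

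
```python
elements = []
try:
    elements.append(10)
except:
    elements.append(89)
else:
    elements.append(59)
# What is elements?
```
[10, 59]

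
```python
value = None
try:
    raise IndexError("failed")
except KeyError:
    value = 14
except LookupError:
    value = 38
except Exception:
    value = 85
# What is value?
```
38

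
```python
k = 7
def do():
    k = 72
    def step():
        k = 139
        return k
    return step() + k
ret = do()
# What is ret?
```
211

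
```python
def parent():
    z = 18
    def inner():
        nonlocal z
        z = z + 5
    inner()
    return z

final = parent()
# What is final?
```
23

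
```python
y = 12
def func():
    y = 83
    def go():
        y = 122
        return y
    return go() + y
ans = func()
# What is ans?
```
205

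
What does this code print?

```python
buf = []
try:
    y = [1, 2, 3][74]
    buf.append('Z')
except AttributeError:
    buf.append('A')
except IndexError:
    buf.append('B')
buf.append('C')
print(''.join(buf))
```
BC

IndexError is caught by its specific handler, not AttributeError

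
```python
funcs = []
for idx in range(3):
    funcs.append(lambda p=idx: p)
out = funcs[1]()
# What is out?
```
1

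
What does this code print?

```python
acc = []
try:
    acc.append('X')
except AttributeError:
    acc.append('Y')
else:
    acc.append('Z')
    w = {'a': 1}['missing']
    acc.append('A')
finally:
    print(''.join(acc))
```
XZ

Try succeeds, else appends 'Z', KeyError in else is uncaught, finally prints before exception propagates ('A' never appended)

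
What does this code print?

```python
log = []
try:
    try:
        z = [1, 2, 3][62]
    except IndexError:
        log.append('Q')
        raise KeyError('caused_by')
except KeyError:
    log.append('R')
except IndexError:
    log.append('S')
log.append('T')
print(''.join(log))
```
QRT

KeyError raised and caught, original IndexError not re-raised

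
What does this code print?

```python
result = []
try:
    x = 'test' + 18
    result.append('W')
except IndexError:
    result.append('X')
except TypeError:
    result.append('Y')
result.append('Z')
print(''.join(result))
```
YZ

TypeError is caught by its specific handler, not IndexError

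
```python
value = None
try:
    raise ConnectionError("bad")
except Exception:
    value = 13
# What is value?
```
13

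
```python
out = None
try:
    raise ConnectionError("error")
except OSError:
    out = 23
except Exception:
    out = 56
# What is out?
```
23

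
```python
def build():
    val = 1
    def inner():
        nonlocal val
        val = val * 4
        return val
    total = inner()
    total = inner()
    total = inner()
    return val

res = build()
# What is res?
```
64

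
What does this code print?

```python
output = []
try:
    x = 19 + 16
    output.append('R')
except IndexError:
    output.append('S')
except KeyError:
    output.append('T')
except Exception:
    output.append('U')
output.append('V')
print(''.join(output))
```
RV

No exception, try block completes normally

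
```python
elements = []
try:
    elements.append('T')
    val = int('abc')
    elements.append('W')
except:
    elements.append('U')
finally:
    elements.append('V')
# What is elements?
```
['T', 'U', 'V']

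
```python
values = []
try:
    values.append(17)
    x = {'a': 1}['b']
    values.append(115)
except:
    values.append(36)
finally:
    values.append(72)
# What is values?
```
[17, 36, 72]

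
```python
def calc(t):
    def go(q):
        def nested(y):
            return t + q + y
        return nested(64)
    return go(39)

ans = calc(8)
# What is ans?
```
111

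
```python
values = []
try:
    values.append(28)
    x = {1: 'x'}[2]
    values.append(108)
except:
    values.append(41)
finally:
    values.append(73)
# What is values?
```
[28, 41, 73]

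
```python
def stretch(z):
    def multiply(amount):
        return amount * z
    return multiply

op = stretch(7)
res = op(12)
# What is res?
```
84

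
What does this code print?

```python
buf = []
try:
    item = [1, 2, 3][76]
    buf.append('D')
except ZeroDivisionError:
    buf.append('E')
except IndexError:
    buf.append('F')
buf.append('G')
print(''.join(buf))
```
FG

IndexError is caught by its specific handler, not ZeroDivisionError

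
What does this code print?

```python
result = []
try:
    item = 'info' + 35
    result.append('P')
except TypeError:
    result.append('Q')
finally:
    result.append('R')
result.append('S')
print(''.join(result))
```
QRS

finally always runs, even after exception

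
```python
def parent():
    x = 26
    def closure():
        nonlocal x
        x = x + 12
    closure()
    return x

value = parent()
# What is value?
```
38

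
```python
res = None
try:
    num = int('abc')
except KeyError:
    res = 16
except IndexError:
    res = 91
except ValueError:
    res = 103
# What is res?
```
103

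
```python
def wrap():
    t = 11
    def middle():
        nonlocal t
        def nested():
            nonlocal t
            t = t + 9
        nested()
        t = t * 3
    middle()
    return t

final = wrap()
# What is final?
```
60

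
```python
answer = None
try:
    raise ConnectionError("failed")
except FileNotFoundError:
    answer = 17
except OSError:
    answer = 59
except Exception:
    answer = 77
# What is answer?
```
59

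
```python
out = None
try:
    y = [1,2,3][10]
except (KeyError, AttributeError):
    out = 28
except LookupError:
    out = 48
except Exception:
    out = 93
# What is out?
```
48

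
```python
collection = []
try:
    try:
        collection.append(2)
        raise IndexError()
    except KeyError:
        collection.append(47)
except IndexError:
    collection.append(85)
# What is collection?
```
[2, 85]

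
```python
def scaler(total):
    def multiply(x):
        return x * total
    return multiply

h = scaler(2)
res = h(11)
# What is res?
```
22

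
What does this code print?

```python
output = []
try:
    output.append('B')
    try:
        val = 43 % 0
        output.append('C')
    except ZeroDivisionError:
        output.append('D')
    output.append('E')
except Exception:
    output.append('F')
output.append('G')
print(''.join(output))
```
BDEG

Inner exception caught by inner handler, outer continues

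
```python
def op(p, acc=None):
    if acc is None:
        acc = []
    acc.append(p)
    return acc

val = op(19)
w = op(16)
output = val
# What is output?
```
[19]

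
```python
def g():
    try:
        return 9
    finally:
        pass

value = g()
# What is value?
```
9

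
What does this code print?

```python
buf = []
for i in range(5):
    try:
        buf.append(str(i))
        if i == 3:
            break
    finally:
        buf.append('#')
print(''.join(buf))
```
0#1#2#3#

finally runs even when breaking out of loop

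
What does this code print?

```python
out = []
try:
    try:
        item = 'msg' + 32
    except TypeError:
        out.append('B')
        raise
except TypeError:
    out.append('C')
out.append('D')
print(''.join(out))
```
BCD

raise without argument re-raises current exception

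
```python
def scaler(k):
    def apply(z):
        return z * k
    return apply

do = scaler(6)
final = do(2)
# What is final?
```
12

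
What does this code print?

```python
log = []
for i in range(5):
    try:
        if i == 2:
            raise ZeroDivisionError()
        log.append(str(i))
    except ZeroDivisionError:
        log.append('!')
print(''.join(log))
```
01!34

Exception on i=2 caught, loop continues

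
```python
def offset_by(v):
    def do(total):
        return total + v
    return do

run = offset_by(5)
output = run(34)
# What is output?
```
39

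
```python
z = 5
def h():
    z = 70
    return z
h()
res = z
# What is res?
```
5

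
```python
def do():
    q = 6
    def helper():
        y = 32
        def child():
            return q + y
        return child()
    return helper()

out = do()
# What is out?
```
38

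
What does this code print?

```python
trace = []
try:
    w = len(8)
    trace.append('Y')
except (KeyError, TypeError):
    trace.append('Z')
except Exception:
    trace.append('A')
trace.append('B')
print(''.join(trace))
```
ZB

TypeError matches tuple containing it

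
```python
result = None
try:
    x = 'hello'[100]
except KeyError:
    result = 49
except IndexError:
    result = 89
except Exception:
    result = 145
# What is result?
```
89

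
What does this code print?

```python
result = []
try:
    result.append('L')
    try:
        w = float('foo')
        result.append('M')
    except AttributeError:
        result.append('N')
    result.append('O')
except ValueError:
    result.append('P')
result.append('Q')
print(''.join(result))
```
LPQ

Inner handler doesn't match, propagates to outer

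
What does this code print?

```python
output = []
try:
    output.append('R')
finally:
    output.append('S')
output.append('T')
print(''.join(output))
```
RST

try/finally without except, no exception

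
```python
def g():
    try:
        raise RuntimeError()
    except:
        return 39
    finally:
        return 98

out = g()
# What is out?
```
98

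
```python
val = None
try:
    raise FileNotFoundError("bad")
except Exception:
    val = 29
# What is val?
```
29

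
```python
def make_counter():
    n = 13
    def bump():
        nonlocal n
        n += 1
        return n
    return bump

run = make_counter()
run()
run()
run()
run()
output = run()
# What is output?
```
18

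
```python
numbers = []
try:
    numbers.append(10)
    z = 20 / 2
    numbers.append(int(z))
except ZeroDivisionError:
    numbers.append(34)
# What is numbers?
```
[10, 10]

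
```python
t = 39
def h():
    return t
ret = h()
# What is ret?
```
39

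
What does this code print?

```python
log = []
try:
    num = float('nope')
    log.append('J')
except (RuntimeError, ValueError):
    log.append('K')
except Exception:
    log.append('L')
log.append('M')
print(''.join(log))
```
KM

ValueError matches tuple containing it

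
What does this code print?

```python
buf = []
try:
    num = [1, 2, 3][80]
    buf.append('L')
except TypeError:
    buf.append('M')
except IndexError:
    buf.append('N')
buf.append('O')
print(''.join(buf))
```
NO

IndexError is caught by its specific handler, not TypeError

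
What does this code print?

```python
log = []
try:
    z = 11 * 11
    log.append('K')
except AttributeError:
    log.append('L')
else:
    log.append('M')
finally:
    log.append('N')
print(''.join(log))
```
KMN

else runs before finally when no exception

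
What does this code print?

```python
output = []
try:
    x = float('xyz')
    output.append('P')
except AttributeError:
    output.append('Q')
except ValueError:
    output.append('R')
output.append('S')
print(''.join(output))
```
RS

ValueError is caught by its specific handler, not AttributeError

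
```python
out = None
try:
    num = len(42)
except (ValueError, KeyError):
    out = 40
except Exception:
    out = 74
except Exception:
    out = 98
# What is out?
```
74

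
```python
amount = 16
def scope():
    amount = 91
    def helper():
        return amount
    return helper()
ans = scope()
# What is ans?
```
91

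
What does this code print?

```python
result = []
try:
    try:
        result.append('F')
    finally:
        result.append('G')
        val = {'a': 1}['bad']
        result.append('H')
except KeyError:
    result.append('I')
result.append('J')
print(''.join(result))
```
FGIJ

Exception in inner finally caught by outer except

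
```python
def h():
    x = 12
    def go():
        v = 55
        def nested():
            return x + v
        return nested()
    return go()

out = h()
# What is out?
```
67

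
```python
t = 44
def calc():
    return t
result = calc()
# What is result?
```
44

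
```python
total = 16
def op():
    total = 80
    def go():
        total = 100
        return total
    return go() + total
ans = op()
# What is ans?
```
180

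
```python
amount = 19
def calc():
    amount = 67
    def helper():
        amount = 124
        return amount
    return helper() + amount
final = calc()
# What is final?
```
191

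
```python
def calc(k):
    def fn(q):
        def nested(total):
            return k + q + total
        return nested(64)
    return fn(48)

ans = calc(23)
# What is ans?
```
135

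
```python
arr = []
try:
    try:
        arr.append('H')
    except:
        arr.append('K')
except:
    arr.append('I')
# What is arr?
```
['H']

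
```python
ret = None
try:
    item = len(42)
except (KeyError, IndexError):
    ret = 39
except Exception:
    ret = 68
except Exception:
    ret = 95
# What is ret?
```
68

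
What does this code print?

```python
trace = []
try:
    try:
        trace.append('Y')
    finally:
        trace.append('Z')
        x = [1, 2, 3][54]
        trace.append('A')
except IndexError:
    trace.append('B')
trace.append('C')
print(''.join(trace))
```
YZBC

Exception in inner finally caught by outer except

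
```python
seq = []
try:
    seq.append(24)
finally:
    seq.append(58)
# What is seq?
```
[24, 58]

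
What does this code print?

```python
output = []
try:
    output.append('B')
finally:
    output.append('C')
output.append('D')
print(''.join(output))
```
BCD

try/finally without except, no exception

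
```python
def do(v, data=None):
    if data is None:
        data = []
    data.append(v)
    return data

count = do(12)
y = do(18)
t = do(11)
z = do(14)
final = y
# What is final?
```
[18]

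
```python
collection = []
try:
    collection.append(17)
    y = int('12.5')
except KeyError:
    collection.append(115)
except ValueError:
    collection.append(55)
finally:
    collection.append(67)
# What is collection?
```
[17, 55, 67]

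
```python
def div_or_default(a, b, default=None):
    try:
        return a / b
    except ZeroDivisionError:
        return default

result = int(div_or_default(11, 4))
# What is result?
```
2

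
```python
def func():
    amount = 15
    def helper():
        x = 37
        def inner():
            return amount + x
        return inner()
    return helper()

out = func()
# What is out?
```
52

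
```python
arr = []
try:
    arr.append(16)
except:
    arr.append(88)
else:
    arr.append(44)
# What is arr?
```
[16, 44]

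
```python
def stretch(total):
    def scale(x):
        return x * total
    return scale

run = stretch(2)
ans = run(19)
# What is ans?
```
38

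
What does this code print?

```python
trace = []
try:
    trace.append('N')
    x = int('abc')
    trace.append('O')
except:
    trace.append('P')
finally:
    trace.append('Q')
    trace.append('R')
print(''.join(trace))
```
NPQR

Code before exception runs, then except, then all of finally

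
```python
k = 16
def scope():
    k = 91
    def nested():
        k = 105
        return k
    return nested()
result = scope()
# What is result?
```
105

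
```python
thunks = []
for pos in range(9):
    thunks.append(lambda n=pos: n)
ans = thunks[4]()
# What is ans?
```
4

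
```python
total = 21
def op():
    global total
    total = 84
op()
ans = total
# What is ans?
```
84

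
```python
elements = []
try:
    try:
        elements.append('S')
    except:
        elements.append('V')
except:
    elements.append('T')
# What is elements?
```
['S']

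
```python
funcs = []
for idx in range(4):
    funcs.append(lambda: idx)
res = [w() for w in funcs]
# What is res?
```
[3, 3, 3, 3]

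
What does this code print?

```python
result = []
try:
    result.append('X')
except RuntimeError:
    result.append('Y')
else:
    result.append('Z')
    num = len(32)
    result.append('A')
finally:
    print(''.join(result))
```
XZ

Try succeeds, else appends 'Z', TypeError in else is uncaught, finally prints before exception propagates ('A' never appended)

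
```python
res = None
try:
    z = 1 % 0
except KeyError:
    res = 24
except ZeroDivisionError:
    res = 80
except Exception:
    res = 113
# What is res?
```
80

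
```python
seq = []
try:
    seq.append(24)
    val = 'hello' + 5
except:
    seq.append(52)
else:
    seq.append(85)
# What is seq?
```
[24, 52]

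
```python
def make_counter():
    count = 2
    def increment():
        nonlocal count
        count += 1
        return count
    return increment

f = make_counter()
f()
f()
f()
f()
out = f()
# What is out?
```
7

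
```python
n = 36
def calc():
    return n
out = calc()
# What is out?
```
36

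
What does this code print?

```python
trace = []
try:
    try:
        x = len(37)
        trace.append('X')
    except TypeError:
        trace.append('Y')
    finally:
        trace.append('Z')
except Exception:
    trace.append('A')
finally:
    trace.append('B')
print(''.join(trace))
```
YZB

Both finally blocks run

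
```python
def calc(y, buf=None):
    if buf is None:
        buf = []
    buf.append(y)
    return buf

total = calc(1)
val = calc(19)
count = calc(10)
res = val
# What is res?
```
[19]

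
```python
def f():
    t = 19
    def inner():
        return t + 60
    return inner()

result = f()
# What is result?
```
79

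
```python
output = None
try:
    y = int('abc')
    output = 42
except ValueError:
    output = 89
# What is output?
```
89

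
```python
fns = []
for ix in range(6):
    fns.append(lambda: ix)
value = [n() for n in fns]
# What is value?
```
[5, 5, 5, 5, 5, 5]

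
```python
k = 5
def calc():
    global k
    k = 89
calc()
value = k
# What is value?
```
89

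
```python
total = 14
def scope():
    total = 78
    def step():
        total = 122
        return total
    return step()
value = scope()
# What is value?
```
122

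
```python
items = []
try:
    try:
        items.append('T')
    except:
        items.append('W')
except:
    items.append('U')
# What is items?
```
['T']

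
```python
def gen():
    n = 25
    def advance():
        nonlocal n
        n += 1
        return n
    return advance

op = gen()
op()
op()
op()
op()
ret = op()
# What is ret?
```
30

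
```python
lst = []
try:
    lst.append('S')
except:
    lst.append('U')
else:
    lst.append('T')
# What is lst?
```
['S', 'T']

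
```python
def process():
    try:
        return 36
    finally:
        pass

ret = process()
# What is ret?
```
36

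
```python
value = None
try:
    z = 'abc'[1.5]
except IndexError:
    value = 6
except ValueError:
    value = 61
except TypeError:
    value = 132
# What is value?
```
132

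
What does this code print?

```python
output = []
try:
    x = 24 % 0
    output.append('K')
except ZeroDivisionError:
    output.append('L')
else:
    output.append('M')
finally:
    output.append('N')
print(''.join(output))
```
LN

Exception: except runs, else skipped, finally runs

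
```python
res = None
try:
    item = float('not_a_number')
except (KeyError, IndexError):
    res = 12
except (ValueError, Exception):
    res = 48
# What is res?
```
48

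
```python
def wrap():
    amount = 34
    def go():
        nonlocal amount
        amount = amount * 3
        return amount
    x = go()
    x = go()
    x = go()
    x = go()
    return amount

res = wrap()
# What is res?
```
2754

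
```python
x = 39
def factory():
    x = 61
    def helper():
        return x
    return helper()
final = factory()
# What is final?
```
61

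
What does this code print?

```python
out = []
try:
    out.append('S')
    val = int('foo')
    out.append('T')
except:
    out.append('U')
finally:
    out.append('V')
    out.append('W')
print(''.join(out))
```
SUVW

Code before exception runs, then except, then all of finally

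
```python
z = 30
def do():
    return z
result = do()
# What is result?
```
30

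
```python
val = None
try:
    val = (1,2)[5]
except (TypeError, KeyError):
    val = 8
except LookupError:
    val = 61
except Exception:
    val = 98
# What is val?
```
61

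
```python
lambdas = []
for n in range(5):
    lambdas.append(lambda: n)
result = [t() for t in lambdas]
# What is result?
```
[4, 4, 4, 4, 4]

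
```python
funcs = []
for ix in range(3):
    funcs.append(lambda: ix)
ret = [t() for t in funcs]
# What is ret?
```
[2, 2, 2]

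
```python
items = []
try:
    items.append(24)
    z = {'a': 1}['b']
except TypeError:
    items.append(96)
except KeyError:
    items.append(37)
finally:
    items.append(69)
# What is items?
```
[24, 37, 69]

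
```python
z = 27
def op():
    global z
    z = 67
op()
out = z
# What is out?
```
67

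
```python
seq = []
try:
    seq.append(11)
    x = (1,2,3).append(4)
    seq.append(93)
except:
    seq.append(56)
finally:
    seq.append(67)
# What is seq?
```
[11, 56, 67]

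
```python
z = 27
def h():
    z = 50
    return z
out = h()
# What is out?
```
50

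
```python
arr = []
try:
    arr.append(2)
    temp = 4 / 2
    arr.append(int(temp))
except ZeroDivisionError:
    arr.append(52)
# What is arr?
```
[2, 2]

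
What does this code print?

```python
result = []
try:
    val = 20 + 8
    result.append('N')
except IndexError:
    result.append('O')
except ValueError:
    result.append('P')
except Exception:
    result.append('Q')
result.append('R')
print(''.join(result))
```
NR

No exception, try block completes normally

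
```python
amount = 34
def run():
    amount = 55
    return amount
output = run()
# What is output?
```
55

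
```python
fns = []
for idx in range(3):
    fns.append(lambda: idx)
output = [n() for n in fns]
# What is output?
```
[2, 2, 2]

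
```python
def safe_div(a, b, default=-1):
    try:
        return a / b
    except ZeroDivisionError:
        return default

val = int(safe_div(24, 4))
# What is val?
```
6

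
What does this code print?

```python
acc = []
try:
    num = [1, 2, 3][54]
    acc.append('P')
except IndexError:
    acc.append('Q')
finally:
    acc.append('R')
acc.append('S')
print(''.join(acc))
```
QRS

finally always runs, even after exception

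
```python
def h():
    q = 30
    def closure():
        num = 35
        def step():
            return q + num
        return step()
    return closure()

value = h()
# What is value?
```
65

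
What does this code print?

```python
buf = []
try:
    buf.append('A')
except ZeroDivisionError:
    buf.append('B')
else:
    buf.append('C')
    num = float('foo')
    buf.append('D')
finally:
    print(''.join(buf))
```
AC

Try succeeds, else appends 'C', ValueError in else is uncaught, finally prints before exception propagates ('D' never appended)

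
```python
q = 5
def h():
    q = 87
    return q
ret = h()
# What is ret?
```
87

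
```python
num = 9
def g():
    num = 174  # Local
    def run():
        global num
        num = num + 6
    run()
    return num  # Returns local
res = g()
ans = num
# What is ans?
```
15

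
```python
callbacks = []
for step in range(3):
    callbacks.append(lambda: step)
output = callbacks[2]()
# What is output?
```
2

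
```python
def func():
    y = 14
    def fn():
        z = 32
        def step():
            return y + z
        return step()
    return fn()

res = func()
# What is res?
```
46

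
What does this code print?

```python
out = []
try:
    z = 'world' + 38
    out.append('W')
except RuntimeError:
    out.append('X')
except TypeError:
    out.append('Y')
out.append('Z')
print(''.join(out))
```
YZ

TypeError is caught by its specific handler, not RuntimeError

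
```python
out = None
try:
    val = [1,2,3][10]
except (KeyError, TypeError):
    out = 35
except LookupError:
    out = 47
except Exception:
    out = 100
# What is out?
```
47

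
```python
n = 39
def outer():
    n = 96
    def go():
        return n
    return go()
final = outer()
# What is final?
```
96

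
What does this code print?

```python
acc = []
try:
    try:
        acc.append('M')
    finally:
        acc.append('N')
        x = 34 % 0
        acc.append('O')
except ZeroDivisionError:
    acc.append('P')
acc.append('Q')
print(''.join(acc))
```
MNPQ

Exception in inner finally caught by outer except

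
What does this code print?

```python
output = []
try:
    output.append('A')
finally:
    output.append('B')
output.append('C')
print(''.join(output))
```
ABC

try/finally without except, no exception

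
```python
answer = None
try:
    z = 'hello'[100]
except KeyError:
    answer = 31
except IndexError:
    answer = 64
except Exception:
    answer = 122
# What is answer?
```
64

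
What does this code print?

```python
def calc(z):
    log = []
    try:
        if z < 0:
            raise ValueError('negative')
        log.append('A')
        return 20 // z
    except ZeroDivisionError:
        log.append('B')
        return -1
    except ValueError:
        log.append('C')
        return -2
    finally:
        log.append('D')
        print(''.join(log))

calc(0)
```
ABD

z=0 causes ZeroDivisionError, caught, finally prints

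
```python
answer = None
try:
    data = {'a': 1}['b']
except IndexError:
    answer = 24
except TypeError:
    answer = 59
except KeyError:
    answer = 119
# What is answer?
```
119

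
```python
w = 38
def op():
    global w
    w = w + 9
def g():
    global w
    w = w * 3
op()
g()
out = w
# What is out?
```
141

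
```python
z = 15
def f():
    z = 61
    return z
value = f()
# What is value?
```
61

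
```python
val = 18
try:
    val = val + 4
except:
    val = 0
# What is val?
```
22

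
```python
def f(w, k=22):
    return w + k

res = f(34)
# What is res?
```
56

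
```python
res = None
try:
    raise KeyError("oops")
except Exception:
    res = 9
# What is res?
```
9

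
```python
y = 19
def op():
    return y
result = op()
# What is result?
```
19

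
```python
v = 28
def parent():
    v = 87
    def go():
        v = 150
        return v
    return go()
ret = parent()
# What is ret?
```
150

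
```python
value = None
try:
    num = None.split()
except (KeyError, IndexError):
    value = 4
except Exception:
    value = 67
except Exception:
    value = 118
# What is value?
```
67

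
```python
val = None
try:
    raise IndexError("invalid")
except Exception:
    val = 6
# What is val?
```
6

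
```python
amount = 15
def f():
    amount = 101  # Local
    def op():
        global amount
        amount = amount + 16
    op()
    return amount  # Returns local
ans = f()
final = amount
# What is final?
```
31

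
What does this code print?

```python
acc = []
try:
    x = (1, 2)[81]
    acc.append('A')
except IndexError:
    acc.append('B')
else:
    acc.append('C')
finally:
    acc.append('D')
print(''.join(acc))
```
BD

Exception: except runs, else skipped, finally runs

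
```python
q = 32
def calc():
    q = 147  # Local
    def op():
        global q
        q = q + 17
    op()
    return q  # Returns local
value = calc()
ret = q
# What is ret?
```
49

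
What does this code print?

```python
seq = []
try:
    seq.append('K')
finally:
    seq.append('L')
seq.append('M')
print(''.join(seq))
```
KLM

try/finally without except, no exception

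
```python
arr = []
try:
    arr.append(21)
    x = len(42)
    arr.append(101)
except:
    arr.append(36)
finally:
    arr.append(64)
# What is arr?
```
[21, 36, 64]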